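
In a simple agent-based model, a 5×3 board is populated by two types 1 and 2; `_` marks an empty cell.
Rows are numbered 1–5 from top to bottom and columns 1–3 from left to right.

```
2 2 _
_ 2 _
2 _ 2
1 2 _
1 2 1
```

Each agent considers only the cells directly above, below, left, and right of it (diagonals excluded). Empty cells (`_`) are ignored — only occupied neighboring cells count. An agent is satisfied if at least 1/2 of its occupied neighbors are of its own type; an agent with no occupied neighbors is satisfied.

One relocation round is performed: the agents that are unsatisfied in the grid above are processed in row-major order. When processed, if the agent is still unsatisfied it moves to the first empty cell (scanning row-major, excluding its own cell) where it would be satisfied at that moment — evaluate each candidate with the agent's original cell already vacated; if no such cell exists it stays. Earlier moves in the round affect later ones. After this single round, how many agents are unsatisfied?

1

Initially unsatisfied (in order): (3,1), (4,1), (5,2), (5,3).
  (3,1) → (1,3).
  (4,1): now satisfied by earlier moves; stays.
  (5,2) → (2,1).
  (5,3): now satisfied by earlier moves; stays.
Resulting grid:
2 2 2
2 2 _
_ _ 2
1 2 _
1 _ 1
Unsatisfied now: (4,2).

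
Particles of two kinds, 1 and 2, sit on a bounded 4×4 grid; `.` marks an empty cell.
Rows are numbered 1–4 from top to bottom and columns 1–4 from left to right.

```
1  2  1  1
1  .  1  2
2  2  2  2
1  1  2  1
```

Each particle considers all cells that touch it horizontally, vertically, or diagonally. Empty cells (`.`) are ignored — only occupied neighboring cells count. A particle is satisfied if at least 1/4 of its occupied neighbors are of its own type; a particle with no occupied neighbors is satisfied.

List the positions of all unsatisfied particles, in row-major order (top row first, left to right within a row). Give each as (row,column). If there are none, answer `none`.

(1,2), (4,2), (4,4)

Row 1: (1,1)1 1/2 satisfied · (1,2)2 0/4 not · (1,3)1 2/4 satisfied · (1,4)1 2/3 satisfied
Row 2: (2,1)1 1/4 satisfied · (2,3)1 2/7 satisfied · (2,4)2 2/5 satisfied
Row 3: (3,1)2 1/4 satisfied · (3,2)2 3/7 satisfied · (3,3)2 4/7 satisfied · (3,4)2 3/5 satisfied
Row 4: (4,1)1 1/3 satisfied · (4,2)1 1/5 not · (4,3)2 3/5 satisfied · (4,4)1 0/3 not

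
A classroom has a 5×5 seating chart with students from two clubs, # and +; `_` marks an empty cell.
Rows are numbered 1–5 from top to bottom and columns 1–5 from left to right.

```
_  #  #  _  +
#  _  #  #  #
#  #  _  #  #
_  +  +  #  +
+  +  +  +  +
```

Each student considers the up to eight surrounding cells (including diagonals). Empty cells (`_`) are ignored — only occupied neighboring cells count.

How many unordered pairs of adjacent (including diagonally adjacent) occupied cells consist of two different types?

Scan each occupied cell's neighbors to the right and below (and the two forward diagonals) so each pair is counted once.
From row 1: 2 unlike of 7 pairs (running 2/7).
From row 2: 0 unlike of 10 pairs (running 2/17).
From row 3: 6 unlike of 10 pairs (running 8/27).
From row 4: 5 unlike of 14 pairs (running 13/41).
From row 5: 0 unlike of 4 pairs (running 13/45).
Total adjacent occupied pairs: 45; unlike-type pairs: 13.

13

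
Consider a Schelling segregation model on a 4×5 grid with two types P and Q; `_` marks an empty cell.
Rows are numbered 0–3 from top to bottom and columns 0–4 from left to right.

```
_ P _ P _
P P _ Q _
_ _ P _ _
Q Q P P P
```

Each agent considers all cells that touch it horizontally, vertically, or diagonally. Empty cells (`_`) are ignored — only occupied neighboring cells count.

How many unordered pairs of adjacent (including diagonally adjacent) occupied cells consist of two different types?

Scan each occupied cell's neighbors to the right and below (and the two forward diagonals) so each pair is counted once.
Row 0: P(0,1)–P(1,1)= P(0,1)–P(1,0)= P(0,3)–Q(1,3)≠  → 1/3 unlike.
Row 1: P(1,0)–P(1,1)= P(1,1)–P(2,2)= Q(1,3)–P(2,2)≠  → 1/3 unlike.
Row 2: P(2,2)–P(3,2)= P(2,2)–P(3,3)= P(2,2)–Q(3,1)≠  → 1/3 unlike.
Row 3: Q(3,0)–Q(3,1)= Q(3,1)–P(3,2)≠ P(3,2)–P(3,3)= P(3,3)–P(3,4)=  → 1/4 unlike.
Total adjacent occupied pairs: 13; unlike-type pairs: 4.

4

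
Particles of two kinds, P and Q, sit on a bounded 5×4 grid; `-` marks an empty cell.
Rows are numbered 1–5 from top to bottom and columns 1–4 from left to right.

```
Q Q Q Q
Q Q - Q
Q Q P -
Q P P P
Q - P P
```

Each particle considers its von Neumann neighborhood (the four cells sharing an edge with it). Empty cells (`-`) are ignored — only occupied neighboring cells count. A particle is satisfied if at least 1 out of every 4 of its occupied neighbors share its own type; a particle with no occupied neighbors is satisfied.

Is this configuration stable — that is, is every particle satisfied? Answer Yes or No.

Yes

Row 1: (1,1)Q 2/2 ok · (1,2)Q 3/3 ok · (1,3)Q 2/2 ok · (1,4)Q 2/2 ok
Row 2: (2,1)Q 3/3 ok · (2,2)Q 3/3 ok · (2,4)Q 1/1 ok
Row 3: (3,1)Q 3/3 ok · (3,2)Q 2/4 ok · (3,3)P 1/2 ok
Row 4: (4,1)Q 2/3 ok · (4,2)P 1/3 ok · (4,3)P 4/4 ok · (4,4)P 2/2 ok
Row 5: (5,1)Q 1/1 ok · (5,3)P 2/2 ok · (5,4)P 2/2 ok
All meet the threshold, so the configuration is stable.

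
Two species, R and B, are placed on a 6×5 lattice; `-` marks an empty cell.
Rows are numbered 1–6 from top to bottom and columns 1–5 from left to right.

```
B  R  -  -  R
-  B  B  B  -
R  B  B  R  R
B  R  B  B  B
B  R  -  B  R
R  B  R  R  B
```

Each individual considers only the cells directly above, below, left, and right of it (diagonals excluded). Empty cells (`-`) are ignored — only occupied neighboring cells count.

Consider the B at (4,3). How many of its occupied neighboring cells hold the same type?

2

Occupied neighbors of (4,3): (3,3)=B, (4,2)=R, (4,4)=B.
Same type (B): 2 of 3.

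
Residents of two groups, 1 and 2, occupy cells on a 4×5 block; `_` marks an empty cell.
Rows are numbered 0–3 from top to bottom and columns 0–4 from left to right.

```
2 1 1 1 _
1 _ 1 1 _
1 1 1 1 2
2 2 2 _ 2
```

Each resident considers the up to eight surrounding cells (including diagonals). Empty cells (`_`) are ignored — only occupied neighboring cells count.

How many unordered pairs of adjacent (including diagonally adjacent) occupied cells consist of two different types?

13

Scan each occupied cell's neighbors to the right and below (and the two forward diagonals) so each pair is counted once.
Row 0: 2(0,0)–1(0,1)≠ 2(0,0)–1(1,0)≠ 1(0,1)–1(0,2)= 1(0,1)–1(1,2)= 1(0,1)–1(1,0)= 1(0,2)–1(0,3)= 1(0,2)–1(1,2)= 1(0,2)–1(1,3)= 1(0,3)–1(1,3)= 1(0,3)–1(1,2)=  → 2/10 unlike.
Row 1: 1(1,0)–1(2,0)= 1(1,0)–1(2,1)= 1(1,2)–1(1,3)= 1(1,2)–1(2,2)= 1(1,2)–1(2,3)= 1(1,2)–1(2,1)= 1(1,3)–1(2,3)= 1(1,3)–2(2,4)≠ 1(1,3)–1(2,2)=  → 1/9 unlike.
Row 2: 1(2,0)–1(2,1)= 1(2,0)–2(3,0)≠ 1(2,0)–2(3,1)≠ 1(2,1)–1(2,2)= 1(2,1)–2(3,1)≠ 1(2,1)–2(3,2)≠ 1(2,1)–2(3,0)≠ 1(2,2)–1(2,3)= 1(2,2)–2(3,2)≠ 1(2,2)–2(3,1)≠ 1(2,3)–2(2,4)≠ 1(2,3)–2(3,4)≠ 1(2,3)–2(3,2)≠ 2(2,4)–2(3,4)=  → 10/14 unlike.
Row 3: 2(3,0)–2(3,1)= 2(3,1)–2(3,2)=  → 0/2 unlike.
Total adjacent occupied pairs: 35; unlike-type pairs: 13.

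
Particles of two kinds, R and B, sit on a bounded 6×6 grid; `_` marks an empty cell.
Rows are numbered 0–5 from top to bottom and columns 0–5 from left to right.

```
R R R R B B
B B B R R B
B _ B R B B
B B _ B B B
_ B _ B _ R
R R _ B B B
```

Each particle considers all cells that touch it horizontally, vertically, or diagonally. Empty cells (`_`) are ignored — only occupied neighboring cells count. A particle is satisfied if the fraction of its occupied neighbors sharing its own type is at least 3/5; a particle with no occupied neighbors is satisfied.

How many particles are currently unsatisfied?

14

Row 0: (0,0)R 1/3 ✗ · (0,1)R 2/5 ✗ · (0,2)R 3/5 ✓ · (0,3)R 3/5 ✓ · (0,4)B 2/5 ✗ · (0,5)B 2/3 ✓
Row 1: (1,0)B 2/4 ✗ · (1,1)B 4/7 ✗ · (1,2)B 2/7 ✗ · (1,3)R 4/8 ✗ · (1,4)R 3/8 ✗ · (1,5)B 4/5 ✓
Row 2: (2,0)B 4/4 ✓ · (2,2)B 4/6 ✓ · (2,3)R 2/7 ✗ · (2,4)B 5/8 ✓ · (2,5)B 4/5 ✓
Row 3: (3,0)B 3/3 ✓ · (3,1)B 4/4 ✓ · (3,3)B 4/5 ✓ · (3,4)B 5/7 ✓ · (3,5)B 3/4 ✓
Row 4: (4,1)B 2/4 ✗ · (4,3)B 4/4 ✓ · (4,5)R 0/4 ✗
Row 5: (5,0)R 1/2 ✗ · (5,1)R 1/2 ✗ · (5,3)B 2/2 ✓ · (5,4)B 3/4 ✓ · (5,5)B 1/2 ✗
Unsatisfied: (0,0), (0,1), (0,4), (1,0), (1,1), (1,2), (1,3), (1,4), (2,3), (4,1), (4,5), (5,0), (5,1), (5,5) — 14 in total.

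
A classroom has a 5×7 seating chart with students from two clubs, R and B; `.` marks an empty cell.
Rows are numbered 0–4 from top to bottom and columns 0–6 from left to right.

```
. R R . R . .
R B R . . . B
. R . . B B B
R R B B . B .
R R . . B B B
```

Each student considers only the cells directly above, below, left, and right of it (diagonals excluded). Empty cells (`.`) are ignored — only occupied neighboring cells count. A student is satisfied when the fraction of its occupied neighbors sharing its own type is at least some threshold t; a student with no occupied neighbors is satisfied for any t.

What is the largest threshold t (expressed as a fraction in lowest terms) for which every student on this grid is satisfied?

(0,1)R 1/2
(0,2)R 2/2
(0,4)R — no occupied neighbors
(1,0)R 0/1
(1,1)B 0/4
(1,2)R 1/2
(1,6)B 1/1
(2,1)R 1/2
(2,4)B 1/1
(2,5)B 3/3
(2,6)B 2/2
(3,0)R 2/2
(3,1)R 3/4
(3,2)B 1/2
(3,3)B 1/1
(3,5)B 2/2
(4,0)R 2/2
(4,1)R 2/2
(4,4)B 1/1
(4,5)B 3/3
(4,6)B 1/1
The smallest same-type fraction is 0/1 at (1,0), which reduces to 0/1. Any threshold above that leaves this student unsatisfied.

0/1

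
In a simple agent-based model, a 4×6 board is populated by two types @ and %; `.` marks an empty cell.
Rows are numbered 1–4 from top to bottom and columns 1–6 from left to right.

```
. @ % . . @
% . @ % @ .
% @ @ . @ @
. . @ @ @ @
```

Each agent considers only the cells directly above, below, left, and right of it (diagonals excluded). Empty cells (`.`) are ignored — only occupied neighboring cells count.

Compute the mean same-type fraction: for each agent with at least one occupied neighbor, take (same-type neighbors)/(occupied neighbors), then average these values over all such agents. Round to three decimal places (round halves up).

(1,2)@ 0/1
(1,3)% 0/2
(1,6)@ — no occupied neighbors
(2,1)% 1/1
(2,3)@ 1/3
(2,4)% 0/2
(2,5)@ 1/2
(3,1)% 1/2
(3,2)@ 1/2
(3,3)@ 3/3
(3,5)@ 3/3
(3,6)@ 2/2
(4,3)@ 2/2
(4,4)@ 2/2
(4,5)@ 3/3
(4,6)@ 2/2
Sum over 15 agents: 0/1 + 0/2 + 1/1 + 1/3 + 0/2 + 1/2 + 1/2 + 1/2 + 3/3 + 3/3 + 2/2 + 2/2 + 2/2 + 3/3 + 2/2 = 59/6; mean = 59/6 ÷ 15 = 59/90 = 0.655555… → 0.656.

0.656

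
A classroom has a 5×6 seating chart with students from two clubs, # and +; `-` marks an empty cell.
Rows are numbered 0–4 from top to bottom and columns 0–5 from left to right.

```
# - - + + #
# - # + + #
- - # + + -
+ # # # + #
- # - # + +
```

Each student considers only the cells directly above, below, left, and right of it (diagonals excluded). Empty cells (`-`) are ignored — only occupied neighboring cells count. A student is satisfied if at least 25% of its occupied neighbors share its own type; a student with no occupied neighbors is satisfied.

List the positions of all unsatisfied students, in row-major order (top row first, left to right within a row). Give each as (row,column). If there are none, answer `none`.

(3,0), (3,5)

Row 0: (0,0)# 1/1 satisfied · (0,3)+ 2/2 satisfied · (0,4)+ 2/3 satisfied · (0,5)# 1/2 satisfied
Row 1: (1,0)# 1/1 satisfied · (1,2)# 1/2 satisfied · (1,3)+ 3/4 satisfied · (1,4)+ 3/4 satisfied · (1,5)# 1/2 satisfied
Row 2: (2,2)# 2/3 satisfied · (2,3)+ 2/4 satisfied · (2,4)+ 3/3 satisfied
Row 3: (3,0)+ 0/1 not · (3,1)# 2/3 satisfied · (3,2)# 3/3 satisfied · (3,3)# 2/4 satisfied · (3,4)+ 2/4 satisfied · (3,5)# 0/2 not
Row 4: (4,1)# 1/1 satisfied · (4,3)# 1/2 satisfied · (4,4)+ 2/3 satisfied · (4,5)+ 1/2 satisfied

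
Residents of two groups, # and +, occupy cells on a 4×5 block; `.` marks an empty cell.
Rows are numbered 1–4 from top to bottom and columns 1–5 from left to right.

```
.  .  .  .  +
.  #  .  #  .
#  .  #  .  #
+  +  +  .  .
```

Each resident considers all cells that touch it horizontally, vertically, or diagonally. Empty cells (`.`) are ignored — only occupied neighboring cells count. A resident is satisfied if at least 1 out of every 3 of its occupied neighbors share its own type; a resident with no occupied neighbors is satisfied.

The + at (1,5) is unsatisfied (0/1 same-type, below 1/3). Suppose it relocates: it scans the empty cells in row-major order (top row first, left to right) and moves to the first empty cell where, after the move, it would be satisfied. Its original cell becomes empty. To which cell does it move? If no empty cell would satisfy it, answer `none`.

Vacating (1,5). Empty cells in order:
  (1,1): 0/1 same-type → still unsatisfied.
  (1,2): 0/1 same-type → still unsatisfied.
  (1,3): 0/2 same-type → still unsatisfied.
  (1,4): 0/1 same-type → still unsatisfied.
  (2,1): 0/2 same-type → still unsatisfied.
  (2,3): 0/3 same-type → still unsatisfied.
  (2,5): 0/2 same-type → still unsatisfied.
  (3,2): 3/6 same-type → satisfied — stop here.

(3,2)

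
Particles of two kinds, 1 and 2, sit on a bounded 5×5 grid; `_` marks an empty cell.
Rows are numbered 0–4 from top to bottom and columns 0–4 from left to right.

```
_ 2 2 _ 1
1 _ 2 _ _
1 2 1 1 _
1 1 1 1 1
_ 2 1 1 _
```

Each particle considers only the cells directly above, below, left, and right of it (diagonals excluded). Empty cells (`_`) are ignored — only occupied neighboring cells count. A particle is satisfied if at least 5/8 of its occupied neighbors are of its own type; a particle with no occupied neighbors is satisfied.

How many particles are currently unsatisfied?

5

(0,1)2 1/1 ✓
(0,2)2 2/2 ✓
(0,4)1 0/0 ✓
(1,0)1 1/1 ✓
(1,2)2 1/2 ✗
(2,0)1 2/3 ✓
(2,1)2 0/3 ✗
(2,2)1 2/4 ✗
(2,3)1 2/2 ✓
(3,0)1 2/2 ✓
(3,1)1 2/4 ✗
(3,2)1 4/4 ✓
(3,3)1 4/4 ✓
(3,4)1 1/1 ✓
(4,1)2 0/2 ✗
(4,2)1 2/3 ✓
(4,3)1 2/2 ✓
Unsatisfied: (1,2), (2,1), (2,2), (3,1), (4,1) — 5 in total.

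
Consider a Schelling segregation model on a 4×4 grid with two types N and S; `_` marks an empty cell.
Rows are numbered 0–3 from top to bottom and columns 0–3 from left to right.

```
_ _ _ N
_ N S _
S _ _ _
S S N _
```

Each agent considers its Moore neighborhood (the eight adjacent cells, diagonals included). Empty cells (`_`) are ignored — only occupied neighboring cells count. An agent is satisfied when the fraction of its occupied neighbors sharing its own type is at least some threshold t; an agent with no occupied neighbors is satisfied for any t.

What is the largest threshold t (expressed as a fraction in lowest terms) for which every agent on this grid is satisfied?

0/1

Row 0: (0,3)N 0/1
Row 1: (1,1)N 0/2 · (1,2)S 0/2
Row 2: (2,0)S 2/3
Row 3: (3,0)S 2/2 · (3,1)S 2/3 · (3,2)N 0/1
The smallest same-type fraction is 0/1 at (0,3), which reduces to 0/1. Any threshold above that leaves this agent unsatisfied.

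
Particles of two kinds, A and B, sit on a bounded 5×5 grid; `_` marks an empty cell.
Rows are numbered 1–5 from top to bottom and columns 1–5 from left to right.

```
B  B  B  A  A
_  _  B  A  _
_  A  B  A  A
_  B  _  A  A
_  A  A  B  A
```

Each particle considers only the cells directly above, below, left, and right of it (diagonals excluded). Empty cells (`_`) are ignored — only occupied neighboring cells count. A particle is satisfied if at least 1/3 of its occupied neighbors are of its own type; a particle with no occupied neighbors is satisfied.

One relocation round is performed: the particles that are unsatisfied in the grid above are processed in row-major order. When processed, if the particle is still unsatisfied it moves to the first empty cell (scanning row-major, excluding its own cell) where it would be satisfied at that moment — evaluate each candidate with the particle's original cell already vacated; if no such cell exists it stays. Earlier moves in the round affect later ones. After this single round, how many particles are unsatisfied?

0

Initially unsatisfied (in order): (3,2), (4,2), (5,4).
  (3,2) → (2,5).
  (4,2) → (2,1).
  (5,4) → (2,2).
Resulting grid:
B B B A A
B B B A A
_ _ B A A
_ _ _ A A
_ A A _ A
All satisfied now.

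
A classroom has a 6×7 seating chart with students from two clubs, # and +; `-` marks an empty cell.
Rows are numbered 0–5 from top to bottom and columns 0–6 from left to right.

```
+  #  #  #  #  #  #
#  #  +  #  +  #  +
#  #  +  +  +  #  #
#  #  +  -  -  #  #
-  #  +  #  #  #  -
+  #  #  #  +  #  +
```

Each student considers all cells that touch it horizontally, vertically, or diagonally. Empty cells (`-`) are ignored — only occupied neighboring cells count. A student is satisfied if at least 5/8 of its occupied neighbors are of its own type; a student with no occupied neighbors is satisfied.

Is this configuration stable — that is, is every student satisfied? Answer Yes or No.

No

Row 0: (0,0)+ 0/3 ✗ · (0,1)# 3/5 ✗ · (0,2)# 4/5 ✓ · (0,3)# 3/5 ✗ · (0,4)# 4/5 ✓ · (0,5)# 3/5 ✗ · (0,6)# 2/3 ✓
Row 1: (1,0)# 4/5 ✓ · (1,1)# 5/8 ✓ · (1,2)+ 2/8 ✗ · (1,3)# 3/8 ✗ · (1,4)+ 2/8 ✗ · (1,5)# 5/8 ✓ · (1,6)+ 0/5 ✗
Row 2: (2,0)# 5/5 ✓ · (2,1)# 5/8 ✓ · (2,2)+ 3/7 ✗ · (2,3)+ 5/6 ✓ · (2,4)+ 2/6 ✗ · (2,5)# 4/7 ✗ · (2,6)# 4/5 ✓
Row 3: (3,0)# 4/4 ✓ · (3,1)# 4/7 ✗ · (3,2)+ 3/7 ✗ · (3,5)# 5/6 ✓ · (3,6)# 4/4 ✓
Row 4: (4,1)# 4/7 ✗ · (4,2)+ 1/7 ✗ · (4,3)# 3/6 ✗ · (4,4)# 5/6 ✓ · (4,5)# 4/6 ✓
Row 5: (5,0)+ 0/2 ✗ · (5,1)# 2/4 ✗ · (5,2)# 4/5 ✓ · (5,3)# 3/5 ✗ · (5,4)+ 0/5 ✗ · (5,5)# 2/4 ✗ · (5,6)+ 0/2 ✗
For instance (0,0) has only 0/3 same-type neighbors, below 5/8.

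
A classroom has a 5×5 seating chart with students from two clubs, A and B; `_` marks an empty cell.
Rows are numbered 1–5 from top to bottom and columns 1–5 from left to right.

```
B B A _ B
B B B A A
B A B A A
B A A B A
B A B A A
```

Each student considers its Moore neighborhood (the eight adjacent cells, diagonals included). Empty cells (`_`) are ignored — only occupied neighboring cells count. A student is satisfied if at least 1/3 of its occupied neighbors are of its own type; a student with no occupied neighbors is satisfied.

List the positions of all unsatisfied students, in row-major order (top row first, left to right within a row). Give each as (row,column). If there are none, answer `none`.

(1,3), (1,5), (3,2), (4,4), (5,3)

Row 1: (1,1)B 3/3 satisfied · (1,2)B 4/5 satisfied · (1,3)A 1/4 not · (1,5)B 0/2 not
Row 2: (2,1)B 4/5 satisfied · (2,2)B 6/8 satisfied · (2,3)B 3/7 satisfied · (2,4)A 4/7 satisfied · (2,5)A 3/4 satisfied
Row 3: (3,1)B 3/5 satisfied · (3,2)A 2/8 not · (3,3)B 3/8 satisfied · (3,4)A 5/8 satisfied · (3,5)A 4/5 satisfied
Row 4: (4,1)B 2/5 satisfied · (4,2)A 3/8 satisfied · (4,3)A 5/8 satisfied · (4,4)B 2/8 not · (4,5)A 4/5 satisfied
Row 5: (5,1)B 1/3 satisfied · (5,2)A 2/5 satisfied · (5,3)B 1/5 not · (5,4)A 3/5 satisfied · (5,5)A 2/3 satisfied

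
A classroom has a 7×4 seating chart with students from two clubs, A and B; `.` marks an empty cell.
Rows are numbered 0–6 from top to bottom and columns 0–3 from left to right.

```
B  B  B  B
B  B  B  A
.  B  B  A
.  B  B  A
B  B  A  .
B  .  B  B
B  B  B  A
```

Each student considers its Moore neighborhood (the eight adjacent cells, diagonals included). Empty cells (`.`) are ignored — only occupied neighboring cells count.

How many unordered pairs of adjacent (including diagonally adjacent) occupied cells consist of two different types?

Scan each occupied cell's neighbors to the right and below (and the two forward diagonals) so each pair is counted once.
From row 0: 2 unlike of 13 pairs (running 2/13).
From row 1: 3 unlike of 11 pairs (running 5/24).
From row 2: 3 unlike of 9 pairs (running 8/33).
From row 3: 3 unlike of 8 pairs (running 11/41).
From row 4: 3 unlike of 7 pairs (running 14/48).
From row 5: 2 unlike of 8 pairs (running 16/56).
From row 6: 1 unlike of 3 pairs (running 17/59).
Total adjacent occupied pairs: 59; unlike-type pairs: 17.

17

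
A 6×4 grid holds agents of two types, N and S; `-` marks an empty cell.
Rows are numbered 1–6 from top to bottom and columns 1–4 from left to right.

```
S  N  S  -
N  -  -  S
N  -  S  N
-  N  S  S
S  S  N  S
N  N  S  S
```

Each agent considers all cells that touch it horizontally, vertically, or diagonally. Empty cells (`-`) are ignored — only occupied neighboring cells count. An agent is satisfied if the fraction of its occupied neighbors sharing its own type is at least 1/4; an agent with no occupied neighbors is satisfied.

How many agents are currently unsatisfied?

2

(1,1)S 0/2 unhappy
(1,2)N 1/3 ok
(1,3)S 1/2 ok
(2,1)N 2/3 ok
(2,4)S 2/3 ok
(3,1)N 2/2 ok
(3,3)S 3/5 ok
(3,4)N 0/4 unhappy
(4,2)N 2/6 ok
(4,3)S 4/7 ok
(4,4)S 3/5 ok
(5,1)S 1/4 ok
(5,2)S 3/7 ok
(5,3)N 2/8 ok
(5,4)S 4/5 ok
(6,1)N 1/3 ok
(6,2)N 2/5 ok
(6,3)S 3/5 ok
(6,4)S 2/3 ok
Unsatisfied: (1,1), (3,4) — 2 in total.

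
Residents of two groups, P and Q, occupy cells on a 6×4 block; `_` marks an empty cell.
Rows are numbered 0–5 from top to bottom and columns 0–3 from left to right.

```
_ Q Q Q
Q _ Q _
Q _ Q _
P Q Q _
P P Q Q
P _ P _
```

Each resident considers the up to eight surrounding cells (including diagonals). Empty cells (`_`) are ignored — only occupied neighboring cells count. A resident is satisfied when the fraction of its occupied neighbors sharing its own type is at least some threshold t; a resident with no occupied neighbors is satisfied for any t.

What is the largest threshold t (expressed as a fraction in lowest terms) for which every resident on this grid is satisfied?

1/3

(0,1)Q 3/3
(0,2)Q 3/3
(0,3)Q 2/2
(1,0)Q 2/2
(1,2)Q 4/4
(2,0)Q 2/3
(2,2)Q 3/3
(3,0)P 2/4
(3,1)Q 4/7
(3,2)Q 4/5
(4,0)P 3/4
(4,1)P 4/7
(4,2)Q 3/5
(4,3)Q 2/3
(5,0)P 2/2
(5,2)P 1/3
The smallest same-type fraction is 1/3 at (5,2), which reduces to 1/3. Any threshold above that leaves this resident unsatisfied.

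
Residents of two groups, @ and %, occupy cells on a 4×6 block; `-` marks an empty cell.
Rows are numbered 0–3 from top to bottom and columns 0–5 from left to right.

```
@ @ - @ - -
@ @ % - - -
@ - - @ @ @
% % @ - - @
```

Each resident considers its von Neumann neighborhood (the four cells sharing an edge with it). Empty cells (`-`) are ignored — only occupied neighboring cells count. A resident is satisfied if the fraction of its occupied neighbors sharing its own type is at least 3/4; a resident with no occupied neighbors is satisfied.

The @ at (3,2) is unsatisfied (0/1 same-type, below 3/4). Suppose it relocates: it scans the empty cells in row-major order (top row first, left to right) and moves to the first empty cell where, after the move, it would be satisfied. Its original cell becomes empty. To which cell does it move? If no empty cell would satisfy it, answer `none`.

Vacating (3,2). Empty cells in order:
  (0,2): 2/3 same-type → still unsatisfied.
  (0,4): 1/1 same-type → satisfied — stop here.

(0,4)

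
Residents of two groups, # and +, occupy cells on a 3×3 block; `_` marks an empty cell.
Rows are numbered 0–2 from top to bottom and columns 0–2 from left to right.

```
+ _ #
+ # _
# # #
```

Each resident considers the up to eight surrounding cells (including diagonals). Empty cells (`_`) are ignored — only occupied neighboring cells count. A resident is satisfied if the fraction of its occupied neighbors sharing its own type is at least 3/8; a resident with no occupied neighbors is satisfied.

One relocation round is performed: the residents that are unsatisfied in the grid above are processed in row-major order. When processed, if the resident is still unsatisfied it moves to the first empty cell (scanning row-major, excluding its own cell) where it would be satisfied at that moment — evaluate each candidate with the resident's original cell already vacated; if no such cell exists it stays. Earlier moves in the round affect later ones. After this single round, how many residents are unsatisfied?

1

Initially unsatisfied (in order): (1,0).
  (1,0): no empty cell satisfies it; stays.
Resulting grid:
+ _ #
+ # _
# # #
Unsatisfied now: (1,0).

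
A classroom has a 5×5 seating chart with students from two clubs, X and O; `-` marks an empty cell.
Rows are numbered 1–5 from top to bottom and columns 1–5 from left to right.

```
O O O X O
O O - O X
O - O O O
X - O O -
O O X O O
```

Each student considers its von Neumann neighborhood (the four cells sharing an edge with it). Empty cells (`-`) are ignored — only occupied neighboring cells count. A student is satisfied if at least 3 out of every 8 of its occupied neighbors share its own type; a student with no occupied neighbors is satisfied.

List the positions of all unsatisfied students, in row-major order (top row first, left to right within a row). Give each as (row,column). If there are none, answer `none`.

(1,4), (1,5), (2,4), (2,5), (4,1), (5,3)

Row 1: (1,1)O 2/2 ✓ · (1,2)O 3/3 ✓ · (1,3)O 1/2 ✓ · (1,4)X 0/3 ✗ · (1,5)O 0/2 ✗
Row 2: (2,1)O 3/3 ✓ · (2,2)O 2/2 ✓ · (2,4)O 1/3 ✗ · (2,5)X 0/3 ✗
Row 3: (3,1)O 1/2 ✓ · (3,3)O 2/2 ✓ · (3,4)O 4/4 ✓ · (3,5)O 1/2 ✓
Row 4: (4,1)X 0/2 ✗ · (4,3)O 2/3 ✓ · (4,4)O 3/3 ✓
Row 5: (5,1)O 1/2 ✓ · (5,2)O 1/2 ✓ · (5,3)X 0/3 ✗ · (5,4)O 2/3 ✓ · (5,5)O 1/1 ✓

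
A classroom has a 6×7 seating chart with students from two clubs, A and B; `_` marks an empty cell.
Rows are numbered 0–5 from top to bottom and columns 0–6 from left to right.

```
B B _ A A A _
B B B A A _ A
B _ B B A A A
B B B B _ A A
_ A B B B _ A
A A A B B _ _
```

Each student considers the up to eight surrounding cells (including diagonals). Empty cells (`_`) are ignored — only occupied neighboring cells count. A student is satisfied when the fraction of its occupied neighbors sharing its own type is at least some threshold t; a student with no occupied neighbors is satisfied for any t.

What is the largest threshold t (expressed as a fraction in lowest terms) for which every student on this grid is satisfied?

2/5

Row 0: (0,0)B 3/3 · (0,1)B 4/4 · (0,3)A 3/4 · (0,4)A 4/4 · (0,5)A 3/3
Row 1: (1,0)B 4/4 · (1,1)B 6/6 · (1,2)B 4/6 · (1,3)A 4/7 · (1,4)A 6/7 · (1,6)A 3/3
Row 2: (2,0)B 4/4 · (2,2)B 6/7 · (2,3)B 4/7 · (2,4)A 4/6 · (2,5)A 6/6 · (2,6)A 4/4
Row 3: (3,0)B 2/3 · (3,1)B 5/6 · (3,2)B 6/7 · (3,3)B 6/7 · (3,5)A 5/6 · (3,6)A 4/4
Row 4: (4,1)A 3/7 · (4,2)B 5/8 · (4,3)B 6/7 · (4,4)B 4/5 · (4,6)A 2/2
Row 5: (5,0)A 2/2 · (5,1)A 3/4 · (5,2)A 2/5 · (5,3)B 4/5 · (5,4)B 3/3
The smallest same-type fraction is 2/5 at (5,2), which reduces to 2/5. Any threshold above that leaves this student unsatisfied.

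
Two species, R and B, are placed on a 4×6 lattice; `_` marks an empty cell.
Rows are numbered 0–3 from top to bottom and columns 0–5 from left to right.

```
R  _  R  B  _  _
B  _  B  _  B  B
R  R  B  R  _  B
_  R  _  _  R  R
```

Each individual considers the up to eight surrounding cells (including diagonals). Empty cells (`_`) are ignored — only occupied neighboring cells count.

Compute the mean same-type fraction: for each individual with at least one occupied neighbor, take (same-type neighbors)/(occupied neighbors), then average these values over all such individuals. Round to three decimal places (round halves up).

(0,0)R 0/1
(0,2)R 0/2
(0,3)B 2/3
(1,0)B 0/3
(1,2)B 2/5
(1,4)B 3/4
(1,5)B 2/2
(2,0)R 2/3
(2,1)R 2/5
(2,2)B 1/4
(2,3)R 1/4
(2,5)B 2/4
(3,1)R 2/3
(3,4)R 2/3
(3,5)R 1/2
Sum over 15 individuals: 0/1 + 0/2 + 2/3 + 0/3 + 2/5 + 3/4 + 2/2 + 2/3 + 2/5 + 1/4 + 1/4 + 2/4 + 2/3 + 2/3 + 1/2 = 403/60; mean = 403/60 ÷ 15 = 403/900 = 0.447777… → 0.448.

0.448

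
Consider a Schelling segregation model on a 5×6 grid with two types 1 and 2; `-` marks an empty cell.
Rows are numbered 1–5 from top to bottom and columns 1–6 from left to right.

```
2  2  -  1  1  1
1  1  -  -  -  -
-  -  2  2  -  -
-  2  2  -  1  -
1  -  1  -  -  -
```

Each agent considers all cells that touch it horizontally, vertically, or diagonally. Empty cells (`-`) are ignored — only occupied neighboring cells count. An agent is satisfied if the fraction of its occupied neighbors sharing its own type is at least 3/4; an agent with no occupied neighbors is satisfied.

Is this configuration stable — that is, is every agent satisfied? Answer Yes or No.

No

(1,1)2 1/3 ✗
(1,2)2 1/3 ✗
(1,4)1 1/1 ✓
(1,5)1 2/2 ✓
(1,6)1 1/1 ✓
(2,1)1 1/3 ✗
(2,2)1 1/4 ✗
(3,3)2 3/4 ✓
(3,4)2 2/3 ✗
(4,2)2 2/4 ✗
(4,3)2 3/4 ✓
(4,5)1 0/1 ✗
(5,1)1 0/1 ✗
(5,3)1 0/2 ✗
For instance (1,1) has only 1/3 same-type neighbors, below 3/4.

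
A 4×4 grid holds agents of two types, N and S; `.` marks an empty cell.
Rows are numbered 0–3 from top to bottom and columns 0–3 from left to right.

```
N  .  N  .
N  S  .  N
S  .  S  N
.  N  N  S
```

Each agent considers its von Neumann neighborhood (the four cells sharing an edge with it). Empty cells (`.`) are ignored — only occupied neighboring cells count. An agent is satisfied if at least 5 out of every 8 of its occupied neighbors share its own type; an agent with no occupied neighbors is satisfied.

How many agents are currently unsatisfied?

7

Row 0: (0,0)N 1/1 ok · (0,2)N 0/0 ok
Row 1: (1,0)N 1/3 unhappy · (1,1)S 0/1 unhappy · (1,3)N 1/1 ok
Row 2: (2,0)S 0/1 unhappy · (2,2)S 0/2 unhappy · (2,3)N 1/3 unhappy
Row 3: (3,1)N 1/1 ok · (3,2)N 1/3 unhappy · (3,3)S 0/2 unhappy
Unsatisfied: (1,0), (1,1), (2,0), (2,2), (2,3), (3,2), (3,3) — 7 in total.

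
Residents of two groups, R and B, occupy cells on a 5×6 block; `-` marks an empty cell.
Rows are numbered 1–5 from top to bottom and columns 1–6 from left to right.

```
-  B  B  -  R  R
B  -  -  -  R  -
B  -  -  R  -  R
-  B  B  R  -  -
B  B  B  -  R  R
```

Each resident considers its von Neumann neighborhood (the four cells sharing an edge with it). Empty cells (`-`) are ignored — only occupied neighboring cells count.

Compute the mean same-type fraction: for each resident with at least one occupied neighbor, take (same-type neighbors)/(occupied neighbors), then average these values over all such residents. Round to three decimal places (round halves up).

Row 1: (1,2)B 1/1 · (1,3)B 1/1 · (1,5)R 2/2 · (1,6)R 1/1
Row 2: (2,1)B 1/1 · (2,5)R 1/1
Row 3: (3,1)B 1/1 · (3,4)R 1/1 · (3,6)R — no occupied neighbors
Row 4: (4,2)B 2/2 · (4,3)B 2/3 · (4,4)R 1/2
Row 5: (5,1)B 1/1 · (5,2)B 3/3 · (5,3)B 2/2 · (5,5)R 1/1 · (5,6)R 1/1
Sum over 16 residents: 1/1 + 1/1 + 2/2 + 1/1 + 1/1 + 1/1 + 1/1 + 1/1 + 2/2 + 2/3 + 1/2 + 1/1 + 3/3 + 2/2 + 1/1 + 1/1 = 91/6; mean = 91/6 ÷ 16 = 91/96 = 0.947916… → 0.948.

0.948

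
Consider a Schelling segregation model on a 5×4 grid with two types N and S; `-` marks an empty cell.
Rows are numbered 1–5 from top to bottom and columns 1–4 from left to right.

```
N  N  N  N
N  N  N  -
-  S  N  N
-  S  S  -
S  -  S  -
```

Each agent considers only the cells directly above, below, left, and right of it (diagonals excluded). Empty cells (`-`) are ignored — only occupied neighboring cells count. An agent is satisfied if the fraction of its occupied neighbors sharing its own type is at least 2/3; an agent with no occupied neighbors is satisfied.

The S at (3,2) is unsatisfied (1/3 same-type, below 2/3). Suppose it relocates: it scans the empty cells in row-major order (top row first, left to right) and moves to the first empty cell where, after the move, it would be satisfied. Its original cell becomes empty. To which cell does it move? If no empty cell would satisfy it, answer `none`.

Vacating (3,2). Empty cells in order:
  (2,4): 0/3 same-type → still unsatisfied.
  (3,1): 0/1 same-type → still unsatisfied.
  (4,1): 2/2 same-type → satisfied — stop here.

(4,1)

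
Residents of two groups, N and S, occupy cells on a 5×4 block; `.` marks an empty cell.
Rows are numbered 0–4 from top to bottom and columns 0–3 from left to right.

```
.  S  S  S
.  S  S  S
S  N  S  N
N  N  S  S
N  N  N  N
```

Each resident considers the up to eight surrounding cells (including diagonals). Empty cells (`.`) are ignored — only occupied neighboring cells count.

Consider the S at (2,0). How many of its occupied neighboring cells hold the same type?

1

Occupied neighbors of (2,0): (1,1)=S, (2,1)=N, (3,0)=N, (3,1)=N.
Same type (S): 1 of 4.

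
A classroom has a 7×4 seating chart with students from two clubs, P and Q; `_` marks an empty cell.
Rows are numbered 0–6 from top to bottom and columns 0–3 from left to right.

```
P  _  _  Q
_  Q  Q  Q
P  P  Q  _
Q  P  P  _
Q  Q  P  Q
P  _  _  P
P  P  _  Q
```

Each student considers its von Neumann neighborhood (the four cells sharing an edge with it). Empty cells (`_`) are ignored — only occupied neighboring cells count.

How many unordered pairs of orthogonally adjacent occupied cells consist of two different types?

Scan each occupied cell's neighbors to the right and below so each pair is counted once.
From row 0: 0 unlike of 1 pairs (running 0/1).
From row 1: 1 unlike of 4 pairs (running 1/5).
From row 2: 3 unlike of 5 pairs (running 4/10).
From row 3: 2 unlike of 5 pairs (running 6/15).
From row 4: 4 unlike of 5 pairs (running 10/20).
From row 5: 1 unlike of 2 pairs (running 11/22).
From row 6: 0 unlike of 1 pairs (running 11/23).
Total adjacent occupied pairs: 23; unlike-type pairs: 11.

11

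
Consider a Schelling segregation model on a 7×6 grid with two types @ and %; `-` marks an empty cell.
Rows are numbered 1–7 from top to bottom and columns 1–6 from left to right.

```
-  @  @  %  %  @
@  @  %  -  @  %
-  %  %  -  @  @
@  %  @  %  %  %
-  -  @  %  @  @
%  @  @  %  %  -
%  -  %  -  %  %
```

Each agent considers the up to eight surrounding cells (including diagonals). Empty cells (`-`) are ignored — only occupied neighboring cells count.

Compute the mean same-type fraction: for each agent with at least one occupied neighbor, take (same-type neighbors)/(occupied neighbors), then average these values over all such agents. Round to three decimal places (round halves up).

0.457

Row 1: (1,2)@ 3/4 · (1,3)@ 2/4 · (1,4)% 2/4 · (1,5)% 2/4 · (1,6)@ 1/3
Row 2: (2,1)@ 2/3 · (2,2)@ 3/6 · (2,3)% 3/6 · (2,5)@ 3/6 · (2,6)% 1/5
Row 3: (3,2)% 3/7 · (3,3)% 4/6 · (3,5)@ 2/6 · (3,6)@ 2/5
Row 4: (4,1)@ 0/2 · (4,2)% 2/5 · (4,3)@ 1/6 · (4,4)% 3/7 · (4,5)% 3/7 · (4,6)% 1/5
Row 5: (5,3)@ 3/7 · (5,4)% 4/8 · (5,5)@ 1/7 · (5,6)@ 1/4
Row 6: (6,1)% 1/2 · (6,2)@ 2/5 · (6,3)@ 2/5 · (6,4)% 4/7 · (6,5)% 4/6
Row 7: (7,1)% 1/2 · (7,3)% 1/3 · (7,5)% 3/3 · (7,6)% 2/2
Sum over 33 agents: 3/4 + 2/4 + 2/4 + 2/4 + 1/3 + 2/3 + 3/6 + 3/6 + 3/6 + 1/5 + 3/7 + 4/6 + 2/6 + 2/5 + 0/2 + 2/5 + 1/6 + 3/7 + 3/7 + 1/5 + 3/7 + 4/8 + 1/7 + 1/4 + 1/2 + 2/5 + 2/5 + 4/7 + 4/6 + 1/2 + 1/3 + 3/3 + 2/2 = 317/21; mean = 317/21 ÷ 33 = 317/693 = 0.457431… → 0.457.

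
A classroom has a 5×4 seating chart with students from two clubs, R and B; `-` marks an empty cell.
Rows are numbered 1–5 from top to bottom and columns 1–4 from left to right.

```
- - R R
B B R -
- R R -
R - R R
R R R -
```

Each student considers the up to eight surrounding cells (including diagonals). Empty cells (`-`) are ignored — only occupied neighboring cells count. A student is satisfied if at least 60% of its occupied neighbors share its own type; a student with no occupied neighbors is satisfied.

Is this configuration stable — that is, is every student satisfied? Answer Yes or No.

No

(1,3)R 2/3 ✓
(1,4)R 2/2 ✓
(2,1)B 1/2 ✗
(2,2)B 1/5 ✗
(2,3)R 4/5 ✓
(3,2)R 4/6 ✓
(3,3)R 4/5 ✓
(4,1)R 3/3 ✓
(4,3)R 5/5 ✓
(4,4)R 3/3 ✓
(5,1)R 2/2 ✓
(5,2)R 4/4 ✓
(5,3)R 3/3 ✓
For instance (2,1) has only 1/2 same-type neighbors, below 3/5.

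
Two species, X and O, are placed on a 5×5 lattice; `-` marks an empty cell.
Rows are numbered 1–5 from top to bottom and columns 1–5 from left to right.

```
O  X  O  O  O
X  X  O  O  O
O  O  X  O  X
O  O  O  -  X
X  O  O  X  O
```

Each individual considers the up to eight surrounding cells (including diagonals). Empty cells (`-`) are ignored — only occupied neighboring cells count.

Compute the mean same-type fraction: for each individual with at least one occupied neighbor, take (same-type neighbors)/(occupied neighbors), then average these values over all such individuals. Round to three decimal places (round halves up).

0.529

(1,1)O 0/3
(1,2)X 2/5
(1,3)O 3/5
(1,4)O 5/5
(1,5)O 3/3
(2,1)X 2/5
(2,2)X 3/8
(2,3)O 5/8
(2,4)O 6/8
(2,5)O 4/5
(3,1)O 3/5
(3,2)O 5/8
(3,3)X 1/7
(3,4)O 4/7
(3,5)X 1/4
(4,1)O 4/5
(4,2)O 6/8
(4,3)O 5/7
(4,5)X 2/4
(5,1)X 0/3
(5,2)O 4/5
(5,3)O 3/4
(5,4)X 1/4
(5,5)O 0/2
Sum over 24 individuals: 0/3 + 2/5 + 3/5 + 5/5 + 3/3 + 2/5 + 3/8 + 5/8 + 6/8 + 4/5 + 3/5 + 5/8 + 1/7 + 4/7 + 1/4 + 4/5 + 6/8 + 5/7 + 2/4 + 0/3 + 4/5 + 3/4 + 1/4 + 0/2 = 3557/280; mean = 3557/280 ÷ 24 = 3557/6720 = 0.529315… → 0.529.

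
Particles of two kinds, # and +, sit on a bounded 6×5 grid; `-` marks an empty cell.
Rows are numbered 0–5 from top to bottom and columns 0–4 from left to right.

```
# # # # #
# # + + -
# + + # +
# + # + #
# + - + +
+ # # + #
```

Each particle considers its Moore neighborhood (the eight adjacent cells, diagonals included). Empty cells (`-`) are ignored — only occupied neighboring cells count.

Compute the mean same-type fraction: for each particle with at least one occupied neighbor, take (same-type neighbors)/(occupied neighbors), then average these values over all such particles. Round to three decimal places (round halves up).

0.466

Row 0: (0,0)# 3/3 · (0,1)# 4/5 · (0,2)# 3/5 · (0,3)# 2/4 · (0,4)# 1/2
Row 1: (1,0)# 4/5 · (1,1)# 5/8 · (1,2)+ 3/8 · (1,3)+ 3/7
Row 2: (2,0)# 3/5 · (2,1)+ 3/8 · (2,2)+ 5/8 · (2,3)# 2/7 · (2,4)+ 2/4
Row 3: (3,0)# 2/5 · (3,1)+ 3/7 · (3,2)# 1/7 · (3,3)+ 4/7 · (3,4)# 1/5
Row 4: (4,0)# 2/5 · (4,1)+ 2/7 · (4,3)+ 3/7 · (4,4)+ 3/5
Row 5: (5,0)+ 1/3 · (5,1)# 2/4 · (5,2)# 1/4 · (5,3)+ 2/4 · (5,4)# 0/3
Sum over 28 particles: 3/3 + 4/5 + 3/5 + 2/4 + 1/2 + 4/5 + 5/8 + 3/8 + 3/7 + 3/5 + 3/8 + 5/8 + 2/7 + 2/4 + 2/5 + 3/7 + 1/7 + 4/7 + 1/5 + 2/5 + 2/7 + 3/7 + 3/5 + 1/3 + 2/4 + 1/4 + 2/4 + 0/3 = 5483/420; mean = 5483/420 ÷ 28 = 5483/11760 = 0.466241… → 0.466.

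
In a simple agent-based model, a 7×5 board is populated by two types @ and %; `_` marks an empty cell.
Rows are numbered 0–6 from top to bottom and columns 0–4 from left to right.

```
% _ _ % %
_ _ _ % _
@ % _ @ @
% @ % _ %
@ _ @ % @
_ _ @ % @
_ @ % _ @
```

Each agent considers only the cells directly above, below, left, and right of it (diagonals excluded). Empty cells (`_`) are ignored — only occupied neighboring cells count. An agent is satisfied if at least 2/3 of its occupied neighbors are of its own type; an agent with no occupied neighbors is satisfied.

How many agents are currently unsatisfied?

(0,0)% 0/0 ok
(0,3)% 2/2 ok
(0,4)% 1/1 ok
(1,3)% 1/2 unhappy
(2,0)@ 0/2 unhappy
(2,1)% 0/2 unhappy
(2,3)@ 1/2 unhappy
(2,4)@ 1/2 unhappy
(3,0)% 0/3 unhappy
(3,1)@ 0/3 unhappy
(3,2)% 0/2 unhappy
(3,4)% 0/2 unhappy
(4,0)@ 0/1 unhappy
(4,2)@ 1/3 unhappy
(4,3)% 1/3 unhappy
(4,4)@ 1/3 unhappy
(5,2)@ 1/3 unhappy
(5,3)% 1/3 unhappy
(5,4)@ 2/3 ok
(6,1)@ 0/1 unhappy
(6,2)% 0/2 unhappy
(6,4)@ 1/1 ok
Unsatisfied: (1,3), (2,0), (2,1), (2,3), (2,4), (3,0), (3,1), (3,2), (3,4), (4,0), (4,2), (4,3), (4,4), (5,2), (5,3), (6,1), (6,2) — 17 in total.

17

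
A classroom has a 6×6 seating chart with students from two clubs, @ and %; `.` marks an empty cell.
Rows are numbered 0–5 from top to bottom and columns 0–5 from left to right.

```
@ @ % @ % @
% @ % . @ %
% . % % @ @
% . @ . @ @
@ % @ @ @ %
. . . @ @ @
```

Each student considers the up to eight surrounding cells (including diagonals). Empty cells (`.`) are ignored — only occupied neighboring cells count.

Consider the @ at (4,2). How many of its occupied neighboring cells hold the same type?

3

Occupied neighbors of (4,2): (3,2)=@, (4,1)=%, (4,3)=@, (5,3)=@.
Same type (@): 3 of 4.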